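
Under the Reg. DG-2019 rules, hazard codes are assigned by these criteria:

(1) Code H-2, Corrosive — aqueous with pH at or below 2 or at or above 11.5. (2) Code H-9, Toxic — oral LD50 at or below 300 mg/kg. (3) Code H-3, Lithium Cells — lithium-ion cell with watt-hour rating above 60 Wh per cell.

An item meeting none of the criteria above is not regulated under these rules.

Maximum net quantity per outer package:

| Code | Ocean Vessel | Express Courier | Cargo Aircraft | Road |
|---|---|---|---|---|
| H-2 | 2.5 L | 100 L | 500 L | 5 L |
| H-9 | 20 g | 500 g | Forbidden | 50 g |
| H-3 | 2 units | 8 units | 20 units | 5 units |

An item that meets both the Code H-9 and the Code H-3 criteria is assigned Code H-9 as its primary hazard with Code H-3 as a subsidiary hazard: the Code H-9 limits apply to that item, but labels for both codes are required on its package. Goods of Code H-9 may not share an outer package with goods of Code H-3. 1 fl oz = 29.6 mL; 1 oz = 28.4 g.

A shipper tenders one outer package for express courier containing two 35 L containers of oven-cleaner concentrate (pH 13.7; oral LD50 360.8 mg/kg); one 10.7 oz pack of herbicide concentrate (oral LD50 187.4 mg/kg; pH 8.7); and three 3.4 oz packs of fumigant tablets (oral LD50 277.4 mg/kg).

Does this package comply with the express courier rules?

pH 13.7 meets the Code H-2 criterion (Corrosive), so the oven-cleaner concentrate is Code H-2.
Herbicide concentrate: oral LD50 187.4 mg/kg ≤ 300 mg/kg → Code H-9 (Toxic).
With oral LD50 277.4 mg/kg (≤ 300 mg/kg), the fumigant tablets fall in Code H-9.
Code H-9 net quantity: (one 10.7 oz pack = 303.88 g) + (three 3.4 oz packs = 289.68 g) = 593.56 g.
That exceeds the Code H-9 express courier limit of 500 g.
Code H-2 quantity: two 35 L containers = 70 L.
70 L ≤ 100 L (express courier limit, Code H-2) — within limit.
The segregation rule (Code H-9 with Code H-3) does not apply to Code H-9 with Code H-2.

No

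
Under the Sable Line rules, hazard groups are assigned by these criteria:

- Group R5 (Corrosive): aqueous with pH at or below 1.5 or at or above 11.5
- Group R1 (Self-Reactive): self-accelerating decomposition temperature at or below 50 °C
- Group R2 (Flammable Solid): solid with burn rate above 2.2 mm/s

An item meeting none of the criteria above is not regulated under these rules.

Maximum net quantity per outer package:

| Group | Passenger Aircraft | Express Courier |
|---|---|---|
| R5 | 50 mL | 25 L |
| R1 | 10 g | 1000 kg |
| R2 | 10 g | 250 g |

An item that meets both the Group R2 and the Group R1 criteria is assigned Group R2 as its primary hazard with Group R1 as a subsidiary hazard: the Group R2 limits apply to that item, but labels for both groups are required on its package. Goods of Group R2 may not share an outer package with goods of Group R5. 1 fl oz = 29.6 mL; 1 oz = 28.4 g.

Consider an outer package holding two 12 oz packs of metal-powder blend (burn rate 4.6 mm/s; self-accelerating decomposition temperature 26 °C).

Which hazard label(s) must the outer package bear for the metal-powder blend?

Group R1 and R2

Metal-powder blend: burn rate 4.6 mm/s > 2.2 mm/s → Group R2 (Flammable Solid).
Self-accelerating decomposition temperature 26 °C meets the Group R1 criterion (Self-Reactive), so the metal-powder blend is Group R1.
By the precedence rule Group R2 is primary and Group R1 is subsidiary, and that rule requires both labels on the package.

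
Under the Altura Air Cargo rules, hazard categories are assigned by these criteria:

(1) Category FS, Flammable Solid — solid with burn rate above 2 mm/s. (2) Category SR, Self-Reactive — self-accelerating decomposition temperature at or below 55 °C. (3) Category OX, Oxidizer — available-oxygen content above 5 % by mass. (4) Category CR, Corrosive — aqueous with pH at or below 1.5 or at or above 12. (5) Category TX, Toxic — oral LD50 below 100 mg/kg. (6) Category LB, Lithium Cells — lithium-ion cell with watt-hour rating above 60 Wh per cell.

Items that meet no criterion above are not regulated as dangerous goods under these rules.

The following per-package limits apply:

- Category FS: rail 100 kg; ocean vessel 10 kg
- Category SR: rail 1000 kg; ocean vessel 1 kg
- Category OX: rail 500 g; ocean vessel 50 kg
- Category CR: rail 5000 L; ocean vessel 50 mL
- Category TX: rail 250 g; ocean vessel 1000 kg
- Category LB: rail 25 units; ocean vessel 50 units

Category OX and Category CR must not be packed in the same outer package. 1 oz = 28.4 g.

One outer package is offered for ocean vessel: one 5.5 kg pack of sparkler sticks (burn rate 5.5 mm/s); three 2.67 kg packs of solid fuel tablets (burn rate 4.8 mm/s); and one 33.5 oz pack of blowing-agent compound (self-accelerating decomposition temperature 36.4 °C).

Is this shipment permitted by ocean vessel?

No

The sparkler sticks have burn rate 5.5 mm/s, which is > 2 mm/s, so they are Category FS (Flammable Solid).
Burn rate 4.8 mm/s meets the Category FS criterion (Flammable Solid), so the solid fuel tablets are Category FS.
With self-accelerating decomposition temperature 36.4 °C (≤ 55 °C), the blowing-agent compound falls in Category SR.
Category FS net quantity: 5.5 kg + (three 2.67 kg packs = 8.01 kg) = 13.51 kg.
13.51 kg > 10 kg (ocean vessel limit, Category FS) — over the limit.
Category SR quantity: one 33.5 oz pack = 951.4 g.
951.4 g ≤ 1 kg (ocean vessel limit, Category SR) — within limit.
The segregation rule (Category OX with Category CR) does not apply to Category FS with Category SR.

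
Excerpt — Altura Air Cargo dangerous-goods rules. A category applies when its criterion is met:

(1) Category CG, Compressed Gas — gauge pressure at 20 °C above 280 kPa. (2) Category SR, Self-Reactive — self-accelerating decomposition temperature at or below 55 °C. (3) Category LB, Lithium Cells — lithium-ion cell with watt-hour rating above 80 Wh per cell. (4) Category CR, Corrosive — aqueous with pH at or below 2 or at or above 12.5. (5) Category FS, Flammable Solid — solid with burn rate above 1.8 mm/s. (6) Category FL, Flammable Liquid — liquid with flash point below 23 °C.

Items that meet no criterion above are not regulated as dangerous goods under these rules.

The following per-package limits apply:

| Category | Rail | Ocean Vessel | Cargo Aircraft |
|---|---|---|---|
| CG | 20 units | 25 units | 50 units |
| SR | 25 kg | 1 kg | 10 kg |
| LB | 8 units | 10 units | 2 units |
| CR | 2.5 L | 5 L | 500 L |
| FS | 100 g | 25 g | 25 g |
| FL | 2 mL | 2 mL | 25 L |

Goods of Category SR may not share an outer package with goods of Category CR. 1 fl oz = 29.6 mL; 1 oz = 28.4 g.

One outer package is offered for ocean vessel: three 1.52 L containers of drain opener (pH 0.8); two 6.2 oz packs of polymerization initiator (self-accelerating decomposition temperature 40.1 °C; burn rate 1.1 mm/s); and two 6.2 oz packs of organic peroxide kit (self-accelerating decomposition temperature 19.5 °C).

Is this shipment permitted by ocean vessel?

No

pH 0.8 meets the Category CR criterion (Corrosive), so the drain opener is Category CR.
With self-accelerating decomposition temperature 40.1 °C (≤ 55 °C), the polymerization initiator falls in Category SR.
Self-accelerating decomposition temperature 19.5 °C meets the Category SR criterion (Self-Reactive), so the organic peroxide kit is Category SR.
Total Category SR: (two 6.2 oz packs = 352.16 g) + (two 6.2 oz packs = 352.16 g) = 704.32 g.
704.32 g is within the ocean vessel limit of 1 kg for Category SR.
Category CR quantity: three 1.52 L containers = 4.56 L.
4.56 L ≤ 5 L (ocean vessel limit, Category CR) — within limit.
Category SR and Category CR may not share an outer package.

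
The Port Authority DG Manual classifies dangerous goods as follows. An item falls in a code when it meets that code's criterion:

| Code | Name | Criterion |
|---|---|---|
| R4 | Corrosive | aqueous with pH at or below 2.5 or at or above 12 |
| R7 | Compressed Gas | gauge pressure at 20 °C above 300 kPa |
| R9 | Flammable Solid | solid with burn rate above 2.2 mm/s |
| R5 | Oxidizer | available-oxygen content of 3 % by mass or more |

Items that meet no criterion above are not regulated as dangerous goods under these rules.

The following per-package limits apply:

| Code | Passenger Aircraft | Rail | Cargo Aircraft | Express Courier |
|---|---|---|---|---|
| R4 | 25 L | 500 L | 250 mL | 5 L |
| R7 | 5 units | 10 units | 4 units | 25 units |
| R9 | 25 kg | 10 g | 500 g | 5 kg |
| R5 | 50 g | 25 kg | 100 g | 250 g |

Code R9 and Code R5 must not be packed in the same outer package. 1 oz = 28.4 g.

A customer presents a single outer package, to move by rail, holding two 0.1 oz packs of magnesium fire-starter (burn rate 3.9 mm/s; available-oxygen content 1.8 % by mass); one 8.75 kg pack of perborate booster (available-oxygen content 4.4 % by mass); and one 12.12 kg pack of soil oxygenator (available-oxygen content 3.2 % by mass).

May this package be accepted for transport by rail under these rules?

With burn rate 3.9 mm/s (> 2.2 mm/s), the magnesium fire-starter falls in Code R9.
Available-oxygen content 4.4 % by mass meets the Code R5 criterion (Oxidizer), so the perborate booster is Code R5.
With available-oxygen content 3.2 % by mass (≥ 3 % by mass), the soil oxygenator falls in Code R5.
Code R9 quantity: two 0.1 oz packs = 5.68 g.
5.68 g ≤ 10 g (rail limit, Code R9) — within limit.
Total Code R5: 8.75 kg + 12.12 kg = 20.87 kg.
20.87 kg ≤ 25 kg (rail limit, Code R5) — within limit.
Code R9 and Code R5 may not share an outer package.

No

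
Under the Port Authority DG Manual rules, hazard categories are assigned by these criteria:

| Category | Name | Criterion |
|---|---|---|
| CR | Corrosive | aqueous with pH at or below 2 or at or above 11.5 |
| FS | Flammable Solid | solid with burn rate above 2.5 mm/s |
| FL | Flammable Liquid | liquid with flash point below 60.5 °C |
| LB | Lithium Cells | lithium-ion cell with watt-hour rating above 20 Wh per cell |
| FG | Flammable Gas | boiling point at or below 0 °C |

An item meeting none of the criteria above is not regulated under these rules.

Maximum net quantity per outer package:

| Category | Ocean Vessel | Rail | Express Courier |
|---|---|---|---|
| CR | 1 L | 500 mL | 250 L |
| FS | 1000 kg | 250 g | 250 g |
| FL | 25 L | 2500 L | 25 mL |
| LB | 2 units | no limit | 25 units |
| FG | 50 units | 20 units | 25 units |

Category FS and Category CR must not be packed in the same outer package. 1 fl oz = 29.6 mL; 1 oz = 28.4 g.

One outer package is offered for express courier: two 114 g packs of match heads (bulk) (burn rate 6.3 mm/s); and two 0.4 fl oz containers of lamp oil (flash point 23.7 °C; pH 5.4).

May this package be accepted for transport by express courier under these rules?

Yes

With burn rate 6.3 mm/s (> 2.5 mm/s), the match heads (bulk) fall in Category FS.
Flash point 23.7 °C meets the Category FL criterion (Flammable Liquid), so the lamp oil is Category FL.
Category FL quantity: two 0.4 fl oz containers = 23.68 mL.
23.68 mL ≤ 25 mL (express courier limit, Category FL) — within limit.
Category FS quantity: two 114 g packs = 228 g.
228 g is within the express courier limit of 250 g for Category FS.
The segregation rule (Category FS with Category CR) does not apply to Category FL with Category FS.
Every hazard category is within its express courier limit and no segregation rule is violated.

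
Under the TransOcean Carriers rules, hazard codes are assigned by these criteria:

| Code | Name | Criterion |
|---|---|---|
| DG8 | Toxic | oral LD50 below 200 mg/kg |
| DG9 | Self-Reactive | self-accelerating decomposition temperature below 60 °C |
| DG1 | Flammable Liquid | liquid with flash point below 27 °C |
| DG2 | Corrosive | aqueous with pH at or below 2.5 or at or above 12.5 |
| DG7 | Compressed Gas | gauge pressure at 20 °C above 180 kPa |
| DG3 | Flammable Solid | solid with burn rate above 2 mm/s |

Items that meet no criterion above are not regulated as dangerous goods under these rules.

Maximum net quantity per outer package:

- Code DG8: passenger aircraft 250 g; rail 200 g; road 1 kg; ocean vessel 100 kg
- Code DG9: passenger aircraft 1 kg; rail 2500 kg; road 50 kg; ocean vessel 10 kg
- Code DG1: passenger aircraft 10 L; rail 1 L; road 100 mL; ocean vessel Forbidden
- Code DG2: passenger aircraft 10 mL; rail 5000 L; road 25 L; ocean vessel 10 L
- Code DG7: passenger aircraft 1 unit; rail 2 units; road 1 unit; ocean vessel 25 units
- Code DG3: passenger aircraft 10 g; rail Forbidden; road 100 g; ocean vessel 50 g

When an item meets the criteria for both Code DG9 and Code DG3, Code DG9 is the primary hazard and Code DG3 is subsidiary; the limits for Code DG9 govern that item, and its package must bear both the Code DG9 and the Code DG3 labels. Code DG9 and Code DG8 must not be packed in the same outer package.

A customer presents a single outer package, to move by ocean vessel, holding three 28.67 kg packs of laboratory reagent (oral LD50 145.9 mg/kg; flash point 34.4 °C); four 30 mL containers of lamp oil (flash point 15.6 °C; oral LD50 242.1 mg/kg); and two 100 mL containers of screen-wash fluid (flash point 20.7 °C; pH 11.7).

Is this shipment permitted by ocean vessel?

With oral LD50 145.9 mg/kg (< 200 mg/kg), the laboratory reagent falls in Code DG8.
Flash point 15.6 °C meets the Code DG1 criterion (Flammable Liquid), so the lamp oil is Code DG1.
The screen-wash fluid has flash point 20.7 °C, which is < 27 °C, so it is Code DG1 (Flammable Liquid).
Code DG8 quantity: three 28.67 kg packs = 86.01 kg.
86.01 kg ≤ 100 kg (ocean vessel limit, Code DG8) — within limit.
Total Code DG1: (four 30 mL containers = 120 mL) + (two 100 mL containers = 200 mL) = 320 mL.
By ocean vessel, Code DG1 is Forbidden regardless of quantity.
The segregation rule (Code DG9 with Code DG8) does not apply to Code DG8 with Code DG1.

No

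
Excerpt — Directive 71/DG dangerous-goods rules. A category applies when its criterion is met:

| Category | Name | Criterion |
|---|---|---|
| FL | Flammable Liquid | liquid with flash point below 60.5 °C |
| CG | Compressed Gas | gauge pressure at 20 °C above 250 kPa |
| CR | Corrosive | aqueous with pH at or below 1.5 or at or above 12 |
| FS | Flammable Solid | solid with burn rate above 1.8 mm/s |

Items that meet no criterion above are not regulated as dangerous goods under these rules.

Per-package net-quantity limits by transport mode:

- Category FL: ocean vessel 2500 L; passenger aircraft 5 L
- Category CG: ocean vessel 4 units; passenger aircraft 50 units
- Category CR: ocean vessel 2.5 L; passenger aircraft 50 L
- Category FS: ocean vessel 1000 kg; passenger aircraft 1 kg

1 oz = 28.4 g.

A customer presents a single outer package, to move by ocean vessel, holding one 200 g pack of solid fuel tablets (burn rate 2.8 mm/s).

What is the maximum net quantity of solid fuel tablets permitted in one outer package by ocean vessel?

The solid fuel tablets have burn rate 2.8 mm/s, which is > 1.8 mm/s, so they are Category FS (Flammable Solid).
The ocean vessel limit for Category FS is 1000 kg.

1000 kg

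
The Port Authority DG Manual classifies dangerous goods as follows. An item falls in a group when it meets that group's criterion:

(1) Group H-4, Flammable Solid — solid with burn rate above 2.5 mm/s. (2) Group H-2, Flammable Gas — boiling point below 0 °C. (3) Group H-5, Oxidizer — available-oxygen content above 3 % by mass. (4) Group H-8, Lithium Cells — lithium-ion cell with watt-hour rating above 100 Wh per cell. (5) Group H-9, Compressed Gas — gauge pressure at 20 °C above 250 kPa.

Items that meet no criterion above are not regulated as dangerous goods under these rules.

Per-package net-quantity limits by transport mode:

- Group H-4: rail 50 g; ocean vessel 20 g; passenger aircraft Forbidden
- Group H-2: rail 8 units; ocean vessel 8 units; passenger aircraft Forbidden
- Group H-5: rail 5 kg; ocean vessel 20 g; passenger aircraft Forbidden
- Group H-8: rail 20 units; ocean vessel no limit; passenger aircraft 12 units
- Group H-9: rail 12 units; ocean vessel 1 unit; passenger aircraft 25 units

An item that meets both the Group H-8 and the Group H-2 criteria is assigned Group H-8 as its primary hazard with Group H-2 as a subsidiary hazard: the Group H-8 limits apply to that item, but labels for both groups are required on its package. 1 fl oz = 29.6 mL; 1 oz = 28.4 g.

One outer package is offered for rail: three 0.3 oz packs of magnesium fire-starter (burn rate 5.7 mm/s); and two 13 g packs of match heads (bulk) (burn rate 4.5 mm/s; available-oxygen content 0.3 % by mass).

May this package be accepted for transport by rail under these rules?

No

Magnesium fire-starter: burn rate 5.7 mm/s > 2.5 mm/s → Group H-4 (Flammable Solid).
Burn rate 4.5 mm/s meets the Group H-4 criterion (Flammable Solid), so the match heads (bulk) are Group H-4.
Total Group H-4: (three 0.3 oz packs = 25.56 g) + (two 13 g packs = 26 g) = 51.56 g.
51.56 g exceeds the rail limit of 50 g for Group H-4.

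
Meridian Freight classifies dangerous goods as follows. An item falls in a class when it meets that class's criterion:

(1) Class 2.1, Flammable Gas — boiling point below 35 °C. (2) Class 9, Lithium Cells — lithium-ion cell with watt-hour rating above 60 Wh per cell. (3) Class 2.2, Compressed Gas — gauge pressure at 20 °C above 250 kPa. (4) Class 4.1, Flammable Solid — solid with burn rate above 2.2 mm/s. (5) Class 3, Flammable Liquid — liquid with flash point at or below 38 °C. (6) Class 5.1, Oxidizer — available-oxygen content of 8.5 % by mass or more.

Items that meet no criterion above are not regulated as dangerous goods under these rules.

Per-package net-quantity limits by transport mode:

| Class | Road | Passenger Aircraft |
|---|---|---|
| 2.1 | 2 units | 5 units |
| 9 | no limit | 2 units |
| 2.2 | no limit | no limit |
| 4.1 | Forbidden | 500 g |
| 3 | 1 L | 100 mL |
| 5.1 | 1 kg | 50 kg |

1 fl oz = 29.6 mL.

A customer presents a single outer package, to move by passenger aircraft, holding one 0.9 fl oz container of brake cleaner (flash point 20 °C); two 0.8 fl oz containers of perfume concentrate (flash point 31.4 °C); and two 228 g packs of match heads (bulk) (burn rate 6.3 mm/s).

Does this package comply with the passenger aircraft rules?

The brake cleaner has flash point 20 °C, which is ≤ 38 °C, so it is Class 3 (Flammable Liquid).
With flash point 31.4 °C (≤ 38 °C), the perfume concentrate falls in Class 3.
Burn rate 6.3 mm/s meets the Class 4.1 criterion (Flammable Solid), so the match heads (bulk) are Class 4.1.
Class 3 net quantity: (one 0.9 fl oz container = 26.64 mL) + (two 0.8 fl oz containers = 47.36 mL) = 74 mL.
74 mL is within the passenger aircraft limit of 100 mL for Class 3.
Class 4.1 quantity: two 228 g packs = 456 g.
456 g is within the passenger aircraft limit of 500 g for Class 4.1.
Every hazard class is within its passenger aircraft limit and no segregation rule is violated.

Yes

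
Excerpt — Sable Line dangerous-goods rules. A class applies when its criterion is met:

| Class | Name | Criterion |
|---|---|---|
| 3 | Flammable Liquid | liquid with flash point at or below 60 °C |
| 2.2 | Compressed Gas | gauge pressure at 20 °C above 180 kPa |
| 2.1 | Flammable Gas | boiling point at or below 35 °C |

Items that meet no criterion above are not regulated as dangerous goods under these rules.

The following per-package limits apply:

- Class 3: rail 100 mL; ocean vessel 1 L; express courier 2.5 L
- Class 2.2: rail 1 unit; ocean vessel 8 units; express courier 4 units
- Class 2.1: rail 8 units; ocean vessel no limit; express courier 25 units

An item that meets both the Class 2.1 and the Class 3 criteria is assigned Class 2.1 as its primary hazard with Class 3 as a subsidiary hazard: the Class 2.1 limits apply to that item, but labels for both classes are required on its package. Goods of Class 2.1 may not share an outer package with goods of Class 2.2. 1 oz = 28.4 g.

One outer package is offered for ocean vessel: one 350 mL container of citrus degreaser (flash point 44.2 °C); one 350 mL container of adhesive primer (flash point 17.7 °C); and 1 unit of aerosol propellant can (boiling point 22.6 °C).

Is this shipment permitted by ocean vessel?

Citrus degreaser: flash point 44.2 °C ≤ 60 °C → Class 3 (Flammable Liquid).
The adhesive primer has flash point 17.7 °C, which is ≤ 60 °C, so it is Class 3 (Flammable Liquid).
With boiling point 22.6 °C (≤ 35 °C), the aerosol propellant can falls in Class 2.1.
Class 2.1 quantity: 1 unit.
Class 2.1 has no per-package limit by ocean vessel.
Class 3 net quantity: 350 mL + 350 mL = 700 mL.
700 mL is within the ocean vessel limit of 1 L for Class 3.
The segregation rule (Class 2.1 with Class 2.2) does not apply to Class 2.1 with Class 3.
Every hazard class is within its ocean vessel limit and no segregation rule is violated.

Yes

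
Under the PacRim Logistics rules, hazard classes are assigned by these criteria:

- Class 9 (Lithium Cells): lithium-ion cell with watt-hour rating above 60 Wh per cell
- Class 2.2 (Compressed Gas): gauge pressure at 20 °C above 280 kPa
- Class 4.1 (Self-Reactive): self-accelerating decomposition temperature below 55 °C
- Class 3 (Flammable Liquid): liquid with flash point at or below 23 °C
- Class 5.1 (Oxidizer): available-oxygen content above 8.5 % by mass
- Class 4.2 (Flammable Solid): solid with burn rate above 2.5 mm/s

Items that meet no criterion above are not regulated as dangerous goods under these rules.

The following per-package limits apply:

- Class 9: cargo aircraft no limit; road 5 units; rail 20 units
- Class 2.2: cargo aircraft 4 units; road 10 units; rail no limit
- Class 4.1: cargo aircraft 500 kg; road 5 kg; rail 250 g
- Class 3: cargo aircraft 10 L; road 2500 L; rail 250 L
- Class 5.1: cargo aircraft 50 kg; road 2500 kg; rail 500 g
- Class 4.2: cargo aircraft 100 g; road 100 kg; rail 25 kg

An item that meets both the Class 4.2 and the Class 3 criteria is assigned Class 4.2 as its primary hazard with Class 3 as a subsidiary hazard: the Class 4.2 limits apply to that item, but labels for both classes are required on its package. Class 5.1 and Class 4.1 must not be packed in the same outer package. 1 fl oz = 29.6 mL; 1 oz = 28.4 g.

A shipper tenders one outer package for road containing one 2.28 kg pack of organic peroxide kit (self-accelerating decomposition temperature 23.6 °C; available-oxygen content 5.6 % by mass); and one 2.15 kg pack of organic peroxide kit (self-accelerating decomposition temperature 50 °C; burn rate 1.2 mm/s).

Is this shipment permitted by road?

Yes

The organic peroxide kit has self-accelerating decomposition temperature 23.6 °C, which is < 55 °C, so it is Class 4.1 (Self-Reactive).
The organic peroxide kit has self-accelerating decomposition temperature 50 °C, which is < 55 °C, so it is Class 4.1 (Self-Reactive).
Total Class 4.1: 2.28 kg + 2.15 kg = 4.43 kg.
4.43 kg is within the road limit of 5 kg for Class 4.1.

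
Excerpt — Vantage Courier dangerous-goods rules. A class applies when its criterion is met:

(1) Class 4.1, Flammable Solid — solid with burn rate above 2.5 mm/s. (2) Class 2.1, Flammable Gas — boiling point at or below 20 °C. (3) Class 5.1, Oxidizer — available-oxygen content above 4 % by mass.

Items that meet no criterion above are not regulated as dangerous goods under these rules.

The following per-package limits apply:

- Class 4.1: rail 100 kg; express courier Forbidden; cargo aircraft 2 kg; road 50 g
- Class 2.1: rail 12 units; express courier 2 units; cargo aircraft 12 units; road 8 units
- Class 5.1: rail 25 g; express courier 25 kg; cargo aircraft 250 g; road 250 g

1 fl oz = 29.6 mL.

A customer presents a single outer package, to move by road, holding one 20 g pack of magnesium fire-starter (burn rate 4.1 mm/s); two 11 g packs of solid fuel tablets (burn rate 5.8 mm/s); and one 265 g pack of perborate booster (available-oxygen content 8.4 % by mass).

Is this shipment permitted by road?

No

Magnesium fire-starter: burn rate 4.1 mm/s > 2.5 mm/s → Class 4.1 (Flammable Solid).
With burn rate 5.8 mm/s (> 2.5 mm/s), the solid fuel tablets fall in Class 4.1.
Perborate booster: available-oxygen content 8.4 % by mass > 4 % by mass → Class 5.1 (Oxidizer).
Class 4.1 net quantity: 20 g + (two 11 g packs = 22 g) = 42 g.
That is within the Class 4.1 road limit of 50 g.
Class 5.1 quantity: 265 g.
265 g > 250 g (road limit, Class 5.1) — over the limit.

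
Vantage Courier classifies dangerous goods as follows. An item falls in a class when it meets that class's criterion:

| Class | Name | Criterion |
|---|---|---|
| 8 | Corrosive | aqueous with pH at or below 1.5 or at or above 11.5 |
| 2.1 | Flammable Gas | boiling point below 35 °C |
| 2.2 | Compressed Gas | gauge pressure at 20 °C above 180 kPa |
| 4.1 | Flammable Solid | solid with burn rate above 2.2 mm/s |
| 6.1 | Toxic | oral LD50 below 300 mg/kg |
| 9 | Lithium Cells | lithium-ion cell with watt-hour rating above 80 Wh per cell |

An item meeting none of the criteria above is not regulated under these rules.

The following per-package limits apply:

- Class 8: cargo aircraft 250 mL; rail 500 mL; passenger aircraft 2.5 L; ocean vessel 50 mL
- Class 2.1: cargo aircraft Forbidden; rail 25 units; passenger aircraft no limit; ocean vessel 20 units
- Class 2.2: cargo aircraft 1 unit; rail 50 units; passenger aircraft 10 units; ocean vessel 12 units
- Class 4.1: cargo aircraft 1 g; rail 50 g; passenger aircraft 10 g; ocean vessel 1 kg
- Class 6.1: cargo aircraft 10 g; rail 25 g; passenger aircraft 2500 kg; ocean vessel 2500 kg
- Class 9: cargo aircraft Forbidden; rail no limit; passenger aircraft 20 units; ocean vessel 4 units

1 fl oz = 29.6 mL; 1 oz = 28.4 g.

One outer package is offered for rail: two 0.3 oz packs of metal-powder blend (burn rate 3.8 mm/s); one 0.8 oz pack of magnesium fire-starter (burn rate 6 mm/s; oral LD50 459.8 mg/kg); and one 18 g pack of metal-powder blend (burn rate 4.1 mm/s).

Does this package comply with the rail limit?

With burn rate 3.8 mm/s (> 2.2 mm/s), the metal-powder blend falls in Class 4.1.
With burn rate 6 mm/s (> 2.2 mm/s), the magnesium fire-starter falls in Class 4.1.
The metal-powder blend has burn rate 4.1 mm/s, which is > 2.2 mm/s, so it is Class 4.1 (Flammable Solid).
Class 4.1 net quantity: (two 0.3 oz packs = 17.04 g) + (one 0.8 oz pack = 22.72 g) + 18 g = 57.76 g.
57.76 g > 50 g (rail limit, Class 4.1) — over the limit.

No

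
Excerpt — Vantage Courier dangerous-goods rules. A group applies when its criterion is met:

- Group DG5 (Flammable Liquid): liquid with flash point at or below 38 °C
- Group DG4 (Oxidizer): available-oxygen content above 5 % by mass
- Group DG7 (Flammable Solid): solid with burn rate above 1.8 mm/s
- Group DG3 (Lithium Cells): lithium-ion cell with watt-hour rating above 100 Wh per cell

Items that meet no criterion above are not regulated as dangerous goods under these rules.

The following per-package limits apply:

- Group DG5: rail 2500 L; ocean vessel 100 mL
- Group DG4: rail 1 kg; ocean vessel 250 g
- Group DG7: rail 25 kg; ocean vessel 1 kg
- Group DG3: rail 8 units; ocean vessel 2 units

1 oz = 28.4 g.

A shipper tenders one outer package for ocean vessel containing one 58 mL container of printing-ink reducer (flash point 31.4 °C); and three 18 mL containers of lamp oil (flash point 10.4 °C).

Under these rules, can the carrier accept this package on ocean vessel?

No

Printing-ink reducer: flash point 31.4 °C ≤ 38 °C → Group DG5 (Flammable Liquid).
With flash point 10.4 °C (≤ 38 °C), the lamp oil falls in Group DG5.
Group DG5 net quantity: 58 mL + (three 18 mL containers = 54 mL) = 112 mL.
112 mL > 100 mL (ocean vessel limit, Group DG5) — over the limit.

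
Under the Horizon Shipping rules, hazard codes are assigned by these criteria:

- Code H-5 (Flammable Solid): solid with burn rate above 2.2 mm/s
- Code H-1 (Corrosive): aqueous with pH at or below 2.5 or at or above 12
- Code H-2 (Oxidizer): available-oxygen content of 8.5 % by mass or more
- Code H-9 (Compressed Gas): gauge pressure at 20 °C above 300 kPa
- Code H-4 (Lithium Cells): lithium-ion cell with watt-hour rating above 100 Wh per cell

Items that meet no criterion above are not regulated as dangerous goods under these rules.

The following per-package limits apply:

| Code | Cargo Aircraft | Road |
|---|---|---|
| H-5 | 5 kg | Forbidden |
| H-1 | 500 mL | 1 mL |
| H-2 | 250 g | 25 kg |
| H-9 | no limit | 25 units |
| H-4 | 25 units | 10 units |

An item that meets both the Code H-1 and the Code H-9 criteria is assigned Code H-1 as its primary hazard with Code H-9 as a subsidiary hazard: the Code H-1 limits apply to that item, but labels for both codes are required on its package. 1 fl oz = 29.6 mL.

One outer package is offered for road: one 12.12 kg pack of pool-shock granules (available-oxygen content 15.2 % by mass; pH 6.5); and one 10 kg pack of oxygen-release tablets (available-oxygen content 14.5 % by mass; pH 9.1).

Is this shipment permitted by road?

The pool-shock granules have available-oxygen content 15.2 % by mass, which is ≥ 8.5 % by mass, so they are Code H-2 (Oxidizer).
With available-oxygen content 14.5 % by mass (≥ 8.5 % by mass), the oxygen-release tablets fall in Code H-2.
Code H-2 net quantity: 12.12 kg + 10 kg = 22.12 kg.
22.12 kg is within the road limit of 25 kg for Code H-2.

Yes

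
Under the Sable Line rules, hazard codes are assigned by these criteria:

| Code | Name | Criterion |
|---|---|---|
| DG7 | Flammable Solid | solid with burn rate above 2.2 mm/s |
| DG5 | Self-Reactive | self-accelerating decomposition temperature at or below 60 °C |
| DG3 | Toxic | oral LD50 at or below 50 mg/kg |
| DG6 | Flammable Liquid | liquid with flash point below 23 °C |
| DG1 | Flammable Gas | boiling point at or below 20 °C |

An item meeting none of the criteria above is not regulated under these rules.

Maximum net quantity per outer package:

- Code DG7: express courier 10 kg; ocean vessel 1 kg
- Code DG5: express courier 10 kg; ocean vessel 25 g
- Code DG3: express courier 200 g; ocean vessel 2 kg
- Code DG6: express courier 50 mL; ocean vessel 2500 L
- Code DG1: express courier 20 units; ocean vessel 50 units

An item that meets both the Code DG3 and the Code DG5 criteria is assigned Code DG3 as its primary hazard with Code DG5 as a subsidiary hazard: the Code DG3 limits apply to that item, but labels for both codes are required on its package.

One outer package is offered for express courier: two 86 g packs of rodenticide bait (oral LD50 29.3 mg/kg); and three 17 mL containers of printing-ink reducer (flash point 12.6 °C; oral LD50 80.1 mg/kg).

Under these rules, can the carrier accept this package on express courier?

Oral LD50 29.3 mg/kg meets the Code DG3 criterion (Toxic), so the rodenticide bait is Code DG3.
The printing-ink reducer has flash point 12.6 °C, which is < 23 °C, so it is Code DG6 (Flammable Liquid).
Code DG6 quantity: three 17 mL containers = 51 mL.
That exceeds the Code DG6 express courier limit of 50 mL.
Code DG3 quantity: two 86 g packs = 172 g.
172 g ≤ 200 g (express courier limit, Code DG3) — within limit.

No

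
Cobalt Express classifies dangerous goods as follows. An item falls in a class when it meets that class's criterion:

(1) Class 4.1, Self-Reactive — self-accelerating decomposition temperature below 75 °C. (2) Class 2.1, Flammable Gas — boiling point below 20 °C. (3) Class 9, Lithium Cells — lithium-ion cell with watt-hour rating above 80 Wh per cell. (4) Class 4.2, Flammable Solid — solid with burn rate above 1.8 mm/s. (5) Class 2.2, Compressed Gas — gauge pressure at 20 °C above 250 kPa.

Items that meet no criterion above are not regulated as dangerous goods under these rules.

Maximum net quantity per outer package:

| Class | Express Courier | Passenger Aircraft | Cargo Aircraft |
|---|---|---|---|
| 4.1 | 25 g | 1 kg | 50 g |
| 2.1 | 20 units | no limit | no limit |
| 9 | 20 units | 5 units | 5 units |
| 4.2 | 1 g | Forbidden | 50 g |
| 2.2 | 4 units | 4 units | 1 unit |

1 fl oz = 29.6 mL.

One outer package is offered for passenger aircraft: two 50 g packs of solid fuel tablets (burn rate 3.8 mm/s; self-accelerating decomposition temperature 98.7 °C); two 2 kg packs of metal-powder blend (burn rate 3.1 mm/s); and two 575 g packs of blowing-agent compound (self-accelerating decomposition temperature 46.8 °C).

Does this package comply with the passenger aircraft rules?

No

The solid fuel tablets have burn rate 3.8 mm/s, which is > 1.8 mm/s, so they are Class 4.2 (Flammable Solid).
The metal-powder blend has burn rate 3.1 mm/s, which is > 1.8 mm/s, so it is Class 4.2 (Flammable Solid).
Blowing-agent compound: self-accelerating decomposition temperature 46.8 °C < 75 °C → Class 4.1 (Self-Reactive).
Total Class 4.2: (two 50 g packs = 100 g) + (two 2 kg packs = 4 kg) = 4.1 kg.
Class 4.2 is Forbidden by passenger aircraft.
Class 4.1 quantity: two 575 g packs = 1.15 kg.
1.15 kg > 1 kg (passenger aircraft limit, Class 4.1) — over the limit.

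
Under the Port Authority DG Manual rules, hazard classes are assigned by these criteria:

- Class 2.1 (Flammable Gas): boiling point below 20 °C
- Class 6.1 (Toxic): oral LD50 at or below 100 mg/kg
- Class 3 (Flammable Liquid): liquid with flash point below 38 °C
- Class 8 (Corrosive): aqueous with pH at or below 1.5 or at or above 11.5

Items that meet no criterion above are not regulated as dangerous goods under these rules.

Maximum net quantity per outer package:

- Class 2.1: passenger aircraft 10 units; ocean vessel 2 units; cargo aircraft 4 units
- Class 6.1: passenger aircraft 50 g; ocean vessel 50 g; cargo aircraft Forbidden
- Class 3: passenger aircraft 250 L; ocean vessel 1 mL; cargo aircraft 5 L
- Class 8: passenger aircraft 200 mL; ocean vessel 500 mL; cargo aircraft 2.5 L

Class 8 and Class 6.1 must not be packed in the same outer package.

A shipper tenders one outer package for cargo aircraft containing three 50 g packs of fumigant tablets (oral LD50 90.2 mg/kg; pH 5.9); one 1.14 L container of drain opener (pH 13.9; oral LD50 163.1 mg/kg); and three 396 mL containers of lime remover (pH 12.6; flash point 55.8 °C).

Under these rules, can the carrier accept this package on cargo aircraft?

Fumigant tablets: oral LD50 90.2 mg/kg ≤ 100 mg/kg → Class 6.1 (Toxic).
With pH 13.9 (≥ 11.5), the drain opener falls in Class 8.
Lime remover: pH 12.6 ≥ 11.5 → Class 8 (Corrosive).
Class 8 net quantity: 1.14 L + (three 396 mL containers = 1.188 L) = 2.328 L.
2.328 L ≤ 2.5 L (cargo aircraft limit, Class 8) — within limit.
Class 6.1 quantity: three 50 g packs = 150 g.
Class 6.1 is Forbidden by cargo aircraft.
Class 8 and Class 6.1 may not share an outer package.

No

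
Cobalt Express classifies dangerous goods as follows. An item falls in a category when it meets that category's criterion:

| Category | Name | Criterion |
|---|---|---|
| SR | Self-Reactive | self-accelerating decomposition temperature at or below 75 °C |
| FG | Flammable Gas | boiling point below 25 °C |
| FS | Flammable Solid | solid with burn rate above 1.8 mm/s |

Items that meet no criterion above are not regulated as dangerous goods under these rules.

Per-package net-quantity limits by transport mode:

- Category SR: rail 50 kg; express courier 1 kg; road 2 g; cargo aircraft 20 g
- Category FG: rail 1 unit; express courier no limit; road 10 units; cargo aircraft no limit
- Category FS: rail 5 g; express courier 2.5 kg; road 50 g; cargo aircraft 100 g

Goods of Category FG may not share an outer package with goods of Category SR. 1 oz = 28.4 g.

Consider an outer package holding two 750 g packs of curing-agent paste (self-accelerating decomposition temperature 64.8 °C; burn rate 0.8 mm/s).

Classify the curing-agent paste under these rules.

Category SR

Curing-agent paste: self-accelerating decomposition temperature 64.8 °C ≤ 75 °C → Category SR (Self-Reactive).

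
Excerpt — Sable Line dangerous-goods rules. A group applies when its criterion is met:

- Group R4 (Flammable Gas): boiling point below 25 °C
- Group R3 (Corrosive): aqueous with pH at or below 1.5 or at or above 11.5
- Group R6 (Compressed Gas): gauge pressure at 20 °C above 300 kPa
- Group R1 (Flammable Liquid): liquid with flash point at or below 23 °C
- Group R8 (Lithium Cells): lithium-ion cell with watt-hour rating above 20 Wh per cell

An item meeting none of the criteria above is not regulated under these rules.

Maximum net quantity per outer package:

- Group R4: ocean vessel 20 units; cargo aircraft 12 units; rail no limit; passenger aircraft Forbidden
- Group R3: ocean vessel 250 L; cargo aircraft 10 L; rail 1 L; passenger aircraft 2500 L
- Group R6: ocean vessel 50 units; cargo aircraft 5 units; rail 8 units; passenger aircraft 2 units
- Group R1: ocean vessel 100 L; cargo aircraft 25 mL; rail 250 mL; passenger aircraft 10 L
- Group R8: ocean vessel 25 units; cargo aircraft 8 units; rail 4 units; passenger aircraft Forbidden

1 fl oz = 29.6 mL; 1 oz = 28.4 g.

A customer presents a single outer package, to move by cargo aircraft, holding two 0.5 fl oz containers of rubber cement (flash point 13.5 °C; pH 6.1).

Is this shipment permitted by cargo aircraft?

Flash point 13.5 °C meets the Group R1 criterion (Flammable Liquid), so the rubber cement is Group R1.
Group R1 quantity: two 0.5 fl oz containers = 29.6 mL.
That exceeds the Group R1 cargo aircraft limit of 25 mL.

No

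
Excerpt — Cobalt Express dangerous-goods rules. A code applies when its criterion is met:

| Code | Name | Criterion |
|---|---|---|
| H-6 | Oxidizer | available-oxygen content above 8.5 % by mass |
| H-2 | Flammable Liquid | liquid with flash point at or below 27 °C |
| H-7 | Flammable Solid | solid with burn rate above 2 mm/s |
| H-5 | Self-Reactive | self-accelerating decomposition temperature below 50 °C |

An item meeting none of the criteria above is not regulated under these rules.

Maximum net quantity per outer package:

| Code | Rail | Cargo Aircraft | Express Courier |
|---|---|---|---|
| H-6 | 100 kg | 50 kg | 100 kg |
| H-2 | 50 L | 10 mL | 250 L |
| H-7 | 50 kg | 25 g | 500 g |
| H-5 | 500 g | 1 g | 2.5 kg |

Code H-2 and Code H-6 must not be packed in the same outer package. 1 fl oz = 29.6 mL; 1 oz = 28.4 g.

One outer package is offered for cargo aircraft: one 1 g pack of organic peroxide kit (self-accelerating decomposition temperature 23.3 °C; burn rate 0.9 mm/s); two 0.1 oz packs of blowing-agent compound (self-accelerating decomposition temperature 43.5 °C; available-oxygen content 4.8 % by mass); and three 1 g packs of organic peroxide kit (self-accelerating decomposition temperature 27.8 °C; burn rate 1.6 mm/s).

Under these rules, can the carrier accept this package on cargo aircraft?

No

Self-accelerating decomposition temperature 23.3 °C meets the Code H-5 criterion (Self-Reactive), so the organic peroxide kit is Code H-5.
Blowing-agent compound: self-accelerating decomposition temperature 43.5 °C < 50 °C → Code H-5 (Self-Reactive).
With self-accelerating decomposition temperature 27.8 °C (< 50 °C), the organic peroxide kit falls in Code H-5.
Code H-5 net quantity: 1 g + (two 0.1 oz packs = 5.68 g) + (three 1 g packs = 3 g) = 9.68 g.
That exceeds the Code H-5 cargo aircraft limit of 1 g.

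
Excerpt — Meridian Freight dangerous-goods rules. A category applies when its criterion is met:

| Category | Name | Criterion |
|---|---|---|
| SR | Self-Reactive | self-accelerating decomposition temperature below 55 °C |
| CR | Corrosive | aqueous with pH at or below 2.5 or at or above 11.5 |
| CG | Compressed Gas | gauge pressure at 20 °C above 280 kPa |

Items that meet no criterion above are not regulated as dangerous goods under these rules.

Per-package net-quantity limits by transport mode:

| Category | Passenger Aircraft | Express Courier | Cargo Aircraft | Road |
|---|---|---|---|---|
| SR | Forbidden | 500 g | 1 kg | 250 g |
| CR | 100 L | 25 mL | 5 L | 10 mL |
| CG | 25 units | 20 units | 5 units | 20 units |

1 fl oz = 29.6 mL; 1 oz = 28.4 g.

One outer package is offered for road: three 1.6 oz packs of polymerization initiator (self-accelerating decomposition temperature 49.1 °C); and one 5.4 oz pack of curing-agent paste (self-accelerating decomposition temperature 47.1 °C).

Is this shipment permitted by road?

No

Polymerization initiator: self-accelerating decomposition temperature 49.1 °C < 55 °C → Category SR (Self-Reactive).
With self-accelerating decomposition temperature 47.1 °C (< 55 °C), the curing-agent paste falls in Category SR.
Total Category SR: (three 1.6 oz packs = 136.32 g) + (one 5.4 oz pack = 153.36 g) = 289.68 g.
289.68 g > 250 g (road limit, Category SR) — over the limit.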